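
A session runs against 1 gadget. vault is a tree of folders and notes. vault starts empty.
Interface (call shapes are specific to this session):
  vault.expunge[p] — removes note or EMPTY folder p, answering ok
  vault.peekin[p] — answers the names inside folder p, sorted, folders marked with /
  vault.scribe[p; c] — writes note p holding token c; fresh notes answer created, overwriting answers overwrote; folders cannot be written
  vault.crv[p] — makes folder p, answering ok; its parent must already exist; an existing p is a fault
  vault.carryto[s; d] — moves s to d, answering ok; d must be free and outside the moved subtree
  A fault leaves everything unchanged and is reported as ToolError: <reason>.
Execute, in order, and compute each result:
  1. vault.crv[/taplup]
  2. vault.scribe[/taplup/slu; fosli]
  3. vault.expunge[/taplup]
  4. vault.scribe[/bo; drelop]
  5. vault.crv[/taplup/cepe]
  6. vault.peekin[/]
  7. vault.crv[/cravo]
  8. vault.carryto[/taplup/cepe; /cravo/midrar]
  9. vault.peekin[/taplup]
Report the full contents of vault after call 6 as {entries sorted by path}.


% 1. vault.crv(/taplup) : ok
% 2. vault.scribe(/taplup/slu, fosli) : created
% 3. vault.expunge(/taplup) : ToolError: not empty
% 4. vault.scribe(/bo, drelop) : created
% 5. vault.crv(/taplup/cepe) : ok
% 6. vault.peekin(/) : [bo, taplup/]
% 7. vault.crv(/cravo) : ok
% 8. vault.carryto(/taplup/cepe, /cravo/midrar) : ok
% 9. vault.peekin(/taplup) : [slu]

Answer: {bo=drelop, taplup/, taplup/cepe/, taplup/slu=fosli}


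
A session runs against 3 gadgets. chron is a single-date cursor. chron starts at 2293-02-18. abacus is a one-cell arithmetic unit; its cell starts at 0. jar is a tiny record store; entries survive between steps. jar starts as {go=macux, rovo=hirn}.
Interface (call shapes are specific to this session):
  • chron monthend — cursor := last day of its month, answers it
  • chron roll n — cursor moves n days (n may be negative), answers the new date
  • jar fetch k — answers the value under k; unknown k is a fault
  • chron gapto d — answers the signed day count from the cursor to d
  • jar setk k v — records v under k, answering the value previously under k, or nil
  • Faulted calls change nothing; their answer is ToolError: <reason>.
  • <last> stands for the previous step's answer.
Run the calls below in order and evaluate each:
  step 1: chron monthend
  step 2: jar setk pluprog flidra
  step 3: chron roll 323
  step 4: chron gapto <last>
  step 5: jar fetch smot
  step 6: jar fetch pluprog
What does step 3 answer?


I call chron monthend(), and get 2293-02-28.
Next I call jar setk passing k→pluprog, v→flidra, — result: nil.
I call chron roll passing n→323: 2294-01-17.
Invoking chron gapto passing d→<last>, → 0.
Calling jar fetch passing k→smot, and get ToolError: no such key smot.
I run jar fetch passing k→pluprog, and see flidra.

Answer: 2294-01-17


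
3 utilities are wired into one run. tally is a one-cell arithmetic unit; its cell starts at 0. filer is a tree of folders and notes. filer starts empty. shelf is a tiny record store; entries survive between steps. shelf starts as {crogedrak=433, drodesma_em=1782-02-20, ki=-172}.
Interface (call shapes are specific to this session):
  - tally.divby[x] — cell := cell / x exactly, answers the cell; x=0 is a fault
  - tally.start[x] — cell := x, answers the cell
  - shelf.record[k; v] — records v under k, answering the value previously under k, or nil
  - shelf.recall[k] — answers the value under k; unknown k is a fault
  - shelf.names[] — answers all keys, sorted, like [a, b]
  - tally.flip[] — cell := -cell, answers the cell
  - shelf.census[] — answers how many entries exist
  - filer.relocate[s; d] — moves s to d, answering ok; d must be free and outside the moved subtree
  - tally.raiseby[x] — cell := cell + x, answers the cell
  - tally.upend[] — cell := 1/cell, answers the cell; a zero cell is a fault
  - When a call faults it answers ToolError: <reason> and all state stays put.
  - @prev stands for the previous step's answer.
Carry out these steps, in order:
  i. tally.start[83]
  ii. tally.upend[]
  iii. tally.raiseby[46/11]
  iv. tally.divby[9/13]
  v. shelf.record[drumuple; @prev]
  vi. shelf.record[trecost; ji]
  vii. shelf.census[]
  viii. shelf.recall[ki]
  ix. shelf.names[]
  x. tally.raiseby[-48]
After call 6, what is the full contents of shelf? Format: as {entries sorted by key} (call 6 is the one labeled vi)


Answer: {crogedrak=433, drodesma_em=1782-02-20, drumuple=49777/8217, ki=-172, trecost=ji}

Derivation:
>> tally.start(x='83')
<< 83
>> tally.upend()
<< 1/83
>> tally.raiseby(x='46/11')
<< 3829/913
>> tally.divby(x='9/13')
<< 49777/8217
>> shelf.record(k='drumuple', v='@prev')
<< nil
>> shelf.record(k='trecost', v='ji')
<< nil
>> shelf.census()
<< 5
>> shelf.recall(k='ki')
<< -172
>> shelf.names()
<< [crogedrak, drodesma_em, drumuple, ki, trecost]
>> tally.raiseby(x='-48')
<< -344639/8217


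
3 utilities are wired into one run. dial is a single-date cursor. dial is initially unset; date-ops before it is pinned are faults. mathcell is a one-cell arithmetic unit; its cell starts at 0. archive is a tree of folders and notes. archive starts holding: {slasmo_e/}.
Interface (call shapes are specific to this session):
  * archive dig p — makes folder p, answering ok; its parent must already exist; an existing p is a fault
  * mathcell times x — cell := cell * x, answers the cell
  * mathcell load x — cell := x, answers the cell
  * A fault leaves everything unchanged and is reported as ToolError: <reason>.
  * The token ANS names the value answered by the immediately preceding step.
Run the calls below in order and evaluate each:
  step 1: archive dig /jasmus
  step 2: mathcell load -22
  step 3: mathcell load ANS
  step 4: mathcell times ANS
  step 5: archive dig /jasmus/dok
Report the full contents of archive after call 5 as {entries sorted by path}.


I try archive dig using p→/jasmus: ok.
I use mathcell load using x→-22, and observe -22.
Invoking mathcell load using x→ANS, → -22.
Using mathcell times using x→ANS, and get 484.
I run archive dig using p→/jasmus/dok, and observe ok.

Answer: {jasmus/, jasmus/dok/, slasmo_e/}


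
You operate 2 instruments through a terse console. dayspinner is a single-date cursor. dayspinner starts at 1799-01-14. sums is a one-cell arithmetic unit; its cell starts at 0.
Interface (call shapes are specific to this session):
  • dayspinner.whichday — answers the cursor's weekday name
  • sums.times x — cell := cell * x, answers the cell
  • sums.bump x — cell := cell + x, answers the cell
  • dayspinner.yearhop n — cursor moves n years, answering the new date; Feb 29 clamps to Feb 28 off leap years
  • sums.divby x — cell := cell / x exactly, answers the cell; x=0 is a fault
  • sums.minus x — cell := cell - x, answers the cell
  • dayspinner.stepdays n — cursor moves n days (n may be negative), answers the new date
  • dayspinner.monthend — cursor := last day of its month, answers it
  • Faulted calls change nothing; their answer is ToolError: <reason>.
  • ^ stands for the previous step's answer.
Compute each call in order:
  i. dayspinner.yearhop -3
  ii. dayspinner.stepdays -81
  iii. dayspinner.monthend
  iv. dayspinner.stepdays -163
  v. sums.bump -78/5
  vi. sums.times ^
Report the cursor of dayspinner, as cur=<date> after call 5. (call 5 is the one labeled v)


Answer: cur=1795-05-21

Derivation:
→ dayspinner.yearhop(n→-3)
← 1796-01-14
→ dayspinner.stepdays(n→-81)
← 1795-10-25
→ dayspinner.monthend()
← 1795-10-31
→ dayspinner.stepdays(n→-163)
← 1795-05-21
→ sums.bump(x→-78/5)
← -78/5
→ sums.times(x→^)
← 6084/25


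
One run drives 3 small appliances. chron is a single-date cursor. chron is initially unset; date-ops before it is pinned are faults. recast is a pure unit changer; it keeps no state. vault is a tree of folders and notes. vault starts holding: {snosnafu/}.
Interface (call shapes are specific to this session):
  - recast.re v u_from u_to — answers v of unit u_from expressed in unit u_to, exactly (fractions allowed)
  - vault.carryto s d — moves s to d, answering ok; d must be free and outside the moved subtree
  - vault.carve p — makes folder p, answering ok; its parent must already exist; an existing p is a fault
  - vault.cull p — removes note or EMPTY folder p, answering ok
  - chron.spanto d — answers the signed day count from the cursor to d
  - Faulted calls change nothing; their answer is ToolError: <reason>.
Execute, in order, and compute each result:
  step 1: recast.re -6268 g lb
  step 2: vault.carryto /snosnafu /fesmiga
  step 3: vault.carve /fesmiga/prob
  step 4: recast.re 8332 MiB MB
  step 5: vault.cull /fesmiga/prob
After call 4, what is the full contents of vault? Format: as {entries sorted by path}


Answer: {fesmiga/, fesmiga/prob/}

Derivation:
Step: recast.re[v='-6268'; u_from='g'; u_to='lb']
Result: -626800000/45359237
Step: vault.carryto[s='/snosnafu'; d='/fesmiga']
Result: ok
Step: vault.carve[p='/fesmiga/prob']
Result: ok
Step: recast.re[v='8332'; u_from='MiB'; u_to='MB']
Result: 136511488/15625
Step: vault.cull[p='/fesmiga/prob']
Result: ok


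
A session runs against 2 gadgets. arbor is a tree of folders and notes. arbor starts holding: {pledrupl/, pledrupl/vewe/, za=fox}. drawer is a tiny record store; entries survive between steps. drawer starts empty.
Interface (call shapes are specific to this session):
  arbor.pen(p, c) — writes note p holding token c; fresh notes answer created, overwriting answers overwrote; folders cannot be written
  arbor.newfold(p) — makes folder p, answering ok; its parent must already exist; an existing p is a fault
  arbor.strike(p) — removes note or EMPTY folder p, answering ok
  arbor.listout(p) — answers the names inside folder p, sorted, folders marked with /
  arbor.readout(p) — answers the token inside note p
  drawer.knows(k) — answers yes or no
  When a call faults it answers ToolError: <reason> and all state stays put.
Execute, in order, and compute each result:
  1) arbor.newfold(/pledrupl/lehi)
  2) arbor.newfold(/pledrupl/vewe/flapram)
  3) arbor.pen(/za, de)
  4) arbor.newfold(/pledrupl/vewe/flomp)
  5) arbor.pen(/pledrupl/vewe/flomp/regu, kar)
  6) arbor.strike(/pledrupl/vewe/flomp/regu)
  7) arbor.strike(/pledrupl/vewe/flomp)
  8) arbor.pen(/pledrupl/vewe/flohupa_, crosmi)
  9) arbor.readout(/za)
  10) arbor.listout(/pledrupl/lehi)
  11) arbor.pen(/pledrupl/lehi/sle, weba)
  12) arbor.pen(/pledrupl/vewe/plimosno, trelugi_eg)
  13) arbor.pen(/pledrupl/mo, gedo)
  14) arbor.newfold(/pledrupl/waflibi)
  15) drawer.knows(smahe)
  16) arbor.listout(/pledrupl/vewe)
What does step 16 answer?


Next I call arbor.newfold passing p→/pledrupl/lehi, and observe ok.
I call arbor.newfold passing p→/pledrupl/vewe/flapram, and observe ok.
I try arbor.pen passing p→/za, c→de, and observe overwrote.
Using arbor.newfold passing p→/pledrupl/vewe/flomp, — result: ok.
I invoke arbor.pen passing p→/pledrupl/vewe/flomp/regu, c→kar, and observe created.
Now I run arbor.strike passing p→/pledrupl/vewe/flomp/regu, and observe ok.
I invoke arbor.strike passing p→/pledrupl/vewe/flomp, — result: ok.
Then arbor.pen passing p→/pledrupl/vewe/flohupa_, c→crosmi, and see created.
Calling arbor.readout passing p→/za, giving de.
I run arbor.listout passing p→/pledrupl/lehi: [].
I run arbor.pen passing p→/pledrupl/lehi/sle, c→weba, — result: created.
I call arbor.pen passing p→/pledrupl/vewe/plimosno, c→trelugi_eg, yielding created.
Now I run arbor.pen passing p→/pledrupl/mo, c→gedo, and observe created.
Calling arbor.newfold passing p→/pledrupl/waflibi, which returns ok.
I invoke drawer.knows passing k→smahe, — result: no.
Now I run arbor.listout passing p→/pledrupl/vewe, which returns [flapram/, flohupa_, plimosno].

Answer: [flapram/, flohupa_, plimosno]


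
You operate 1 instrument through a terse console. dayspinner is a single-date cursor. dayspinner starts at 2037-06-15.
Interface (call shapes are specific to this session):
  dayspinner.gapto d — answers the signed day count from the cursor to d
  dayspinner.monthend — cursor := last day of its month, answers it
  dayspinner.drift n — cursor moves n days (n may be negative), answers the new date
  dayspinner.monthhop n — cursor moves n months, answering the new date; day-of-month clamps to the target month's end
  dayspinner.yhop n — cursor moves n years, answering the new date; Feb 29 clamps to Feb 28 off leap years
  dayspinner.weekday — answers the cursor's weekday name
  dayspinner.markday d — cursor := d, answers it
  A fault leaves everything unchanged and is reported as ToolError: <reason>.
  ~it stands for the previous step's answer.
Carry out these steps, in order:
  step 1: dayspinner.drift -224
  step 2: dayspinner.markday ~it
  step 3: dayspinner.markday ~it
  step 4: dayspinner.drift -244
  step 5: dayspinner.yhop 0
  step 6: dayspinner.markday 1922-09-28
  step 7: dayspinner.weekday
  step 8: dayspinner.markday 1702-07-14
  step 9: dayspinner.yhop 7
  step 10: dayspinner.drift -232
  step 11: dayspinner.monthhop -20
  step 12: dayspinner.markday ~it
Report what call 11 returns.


# dayspinner.drift(n→-224) -> 2036-11-03
# dayspinner.markday(d→~it) -> 2036-11-03
# dayspinner.markday(d→~it) -> 2036-11-03
# dayspinner.drift(n→-244) -> 2036-03-04
# dayspinner.yhop(n→0) -> 2036-03-04
# dayspinner.markday(d→1922-09-28) -> 1922-09-28
# dayspinner.weekday() -> Thursday
# dayspinner.markday(d→1702-07-14) -> 1702-07-14
# dayspinner.yhop(n→7) -> 1709-07-14
# dayspinner.drift(n→-232) -> 1708-11-24
# dayspinner.monthhop(n→-20) -> 1707-03-24
# dayspinner.markday(d→~it) -> 1707-03-24

Answer: 1707-03-24


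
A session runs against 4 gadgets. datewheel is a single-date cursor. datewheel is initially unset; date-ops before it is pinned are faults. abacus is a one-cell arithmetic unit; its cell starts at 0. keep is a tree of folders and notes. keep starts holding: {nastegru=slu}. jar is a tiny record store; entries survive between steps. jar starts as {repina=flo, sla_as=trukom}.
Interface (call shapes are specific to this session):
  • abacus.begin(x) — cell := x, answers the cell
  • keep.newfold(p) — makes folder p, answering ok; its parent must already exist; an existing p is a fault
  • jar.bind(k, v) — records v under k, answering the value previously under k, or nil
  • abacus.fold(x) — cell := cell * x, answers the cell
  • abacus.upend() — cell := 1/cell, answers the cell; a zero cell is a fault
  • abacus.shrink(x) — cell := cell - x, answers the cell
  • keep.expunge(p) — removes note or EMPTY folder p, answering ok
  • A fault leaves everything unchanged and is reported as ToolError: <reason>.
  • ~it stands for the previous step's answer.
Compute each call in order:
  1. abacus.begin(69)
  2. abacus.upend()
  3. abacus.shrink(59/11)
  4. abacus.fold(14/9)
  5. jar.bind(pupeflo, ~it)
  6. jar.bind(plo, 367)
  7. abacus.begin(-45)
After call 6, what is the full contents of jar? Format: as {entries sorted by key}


% 1. abacus.begin(x=69) -> 69
% 2. abacus.upend() -> 1/69
% 3. abacus.shrink(x=59/11) -> -4060/759
% 4. abacus.fold(x=14/9) -> -56840/6831
% 5. jar.bind(k=pupeflo, v=~it) -> nil
% 6. jar.bind(k=plo, v=367) -> nil
% 7. abacus.begin(x=-45) -> -45

Answer: {plo=367, pupeflo=-56840/6831, repina=flo, sla_as=trukom}


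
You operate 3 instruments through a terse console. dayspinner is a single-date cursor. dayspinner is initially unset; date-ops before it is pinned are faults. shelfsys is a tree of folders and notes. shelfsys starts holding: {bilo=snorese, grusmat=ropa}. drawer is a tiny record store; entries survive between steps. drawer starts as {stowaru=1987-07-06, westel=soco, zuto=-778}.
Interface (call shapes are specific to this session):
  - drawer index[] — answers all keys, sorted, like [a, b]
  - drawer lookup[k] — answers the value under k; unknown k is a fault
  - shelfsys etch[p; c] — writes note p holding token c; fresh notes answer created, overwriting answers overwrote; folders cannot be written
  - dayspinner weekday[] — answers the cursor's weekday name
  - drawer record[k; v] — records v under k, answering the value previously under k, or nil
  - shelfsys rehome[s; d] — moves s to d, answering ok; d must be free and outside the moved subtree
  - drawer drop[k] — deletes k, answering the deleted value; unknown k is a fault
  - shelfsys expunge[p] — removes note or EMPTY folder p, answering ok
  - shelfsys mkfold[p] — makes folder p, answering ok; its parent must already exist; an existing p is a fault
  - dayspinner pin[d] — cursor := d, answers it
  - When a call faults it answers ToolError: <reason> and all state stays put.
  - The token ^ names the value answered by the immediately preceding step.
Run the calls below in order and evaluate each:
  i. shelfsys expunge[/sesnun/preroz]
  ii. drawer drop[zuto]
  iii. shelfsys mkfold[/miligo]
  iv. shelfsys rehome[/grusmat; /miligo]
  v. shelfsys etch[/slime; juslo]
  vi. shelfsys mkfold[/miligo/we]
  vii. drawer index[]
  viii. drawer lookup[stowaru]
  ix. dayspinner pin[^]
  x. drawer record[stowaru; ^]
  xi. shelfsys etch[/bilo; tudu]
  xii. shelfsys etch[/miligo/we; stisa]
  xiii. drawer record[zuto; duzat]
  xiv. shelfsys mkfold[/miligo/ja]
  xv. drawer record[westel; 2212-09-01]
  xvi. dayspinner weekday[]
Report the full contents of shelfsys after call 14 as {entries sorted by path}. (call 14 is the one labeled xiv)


Answer: {bilo=tudu, grusmat=ropa, miligo/, miligo/ja/, miligo/we/, slime=juslo}

Derivation:
>> shelfsys expunge(p=/sesnun/preroz)
<< ToolError: not found
>> drawer drop(k=zuto)
<< -778
>> shelfsys mkfold(p=/miligo)
<< ok
>> shelfsys rehome(s=/grusmat, d=/miligo)
<< ToolError: exists
>> shelfsys etch(p=/slime, c=juslo)
<< created
>> shelfsys mkfold(p=/miligo/we)
<< ok
>> drawer index()
<< [stowaru, westel]
>> drawer lookup(k=stowaru)
<< 1987-07-06
>> dayspinner pin(d=^)
<< 1987-07-06
>> drawer record(k=stowaru, v=^)
<< 1987-07-06
>> shelfsys etch(p=/bilo, c=tudu)
<< overwrote
>> shelfsys etch(p=/miligo/we, c=stisa)
<< ToolError: is a directory
>> drawer record(k=zuto, v=duzat)
<< nil
>> shelfsys mkfold(p=/miligo/ja)
<< ok
>> drawer record(k=westel, v=2212-09-01)
<< soco
>> dayspinner weekday()
<< Monday


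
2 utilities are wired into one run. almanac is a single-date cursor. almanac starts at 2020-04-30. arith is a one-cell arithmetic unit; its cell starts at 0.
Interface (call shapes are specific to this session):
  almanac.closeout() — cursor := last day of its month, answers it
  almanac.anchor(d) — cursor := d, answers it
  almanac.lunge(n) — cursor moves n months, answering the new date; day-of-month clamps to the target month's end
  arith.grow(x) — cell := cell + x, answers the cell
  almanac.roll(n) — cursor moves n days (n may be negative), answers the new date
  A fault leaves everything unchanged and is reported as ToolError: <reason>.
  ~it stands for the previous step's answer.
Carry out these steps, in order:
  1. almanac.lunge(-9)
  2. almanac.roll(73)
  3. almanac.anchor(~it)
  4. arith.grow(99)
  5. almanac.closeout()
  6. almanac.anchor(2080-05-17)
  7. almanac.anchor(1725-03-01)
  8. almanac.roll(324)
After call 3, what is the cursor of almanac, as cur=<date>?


> lunge n→-9
[out] 2019-07-30
> roll n→73
[out] 2019-10-11
> anchor d→~it
[out] 2019-10-11
> grow x→99
[out] 99
> closeout
[out] 2019-10-31
> anchor d→2080-05-17
[out] 2080-05-17
> anchor d→1725-03-01
[out] 1725-03-01
> roll n→324
[out] 1726-01-19

Answer: cur=2019-10-11


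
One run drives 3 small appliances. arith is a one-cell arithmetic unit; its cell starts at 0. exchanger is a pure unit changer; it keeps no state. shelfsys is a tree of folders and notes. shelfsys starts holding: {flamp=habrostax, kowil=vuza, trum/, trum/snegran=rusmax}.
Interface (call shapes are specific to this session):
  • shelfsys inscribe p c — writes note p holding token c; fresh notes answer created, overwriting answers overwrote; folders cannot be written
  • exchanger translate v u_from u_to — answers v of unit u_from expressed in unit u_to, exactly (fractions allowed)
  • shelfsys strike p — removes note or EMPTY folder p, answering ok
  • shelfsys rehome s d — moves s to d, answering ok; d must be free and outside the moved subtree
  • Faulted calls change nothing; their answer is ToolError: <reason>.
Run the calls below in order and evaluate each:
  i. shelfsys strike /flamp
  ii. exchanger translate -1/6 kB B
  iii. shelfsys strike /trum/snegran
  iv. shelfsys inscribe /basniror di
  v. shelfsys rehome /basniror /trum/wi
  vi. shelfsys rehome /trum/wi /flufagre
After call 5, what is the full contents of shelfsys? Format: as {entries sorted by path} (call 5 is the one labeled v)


Answer: {kowil=vuza, trum/, trum/wi=di}

Derivation:
% shelfsys strike p=/flamp
  ok
% exchanger translate v=-1/6 u_from=kB u_to=B
  -500/3
% shelfsys strike p=/trum/snegran
  ok
% shelfsys inscribe p=/basniror c=di
  created
% shelfsys rehome s=/basniror d=/trum/wi
  ok
% shelfsys rehome s=/trum/wi d=/flufagre
  ok


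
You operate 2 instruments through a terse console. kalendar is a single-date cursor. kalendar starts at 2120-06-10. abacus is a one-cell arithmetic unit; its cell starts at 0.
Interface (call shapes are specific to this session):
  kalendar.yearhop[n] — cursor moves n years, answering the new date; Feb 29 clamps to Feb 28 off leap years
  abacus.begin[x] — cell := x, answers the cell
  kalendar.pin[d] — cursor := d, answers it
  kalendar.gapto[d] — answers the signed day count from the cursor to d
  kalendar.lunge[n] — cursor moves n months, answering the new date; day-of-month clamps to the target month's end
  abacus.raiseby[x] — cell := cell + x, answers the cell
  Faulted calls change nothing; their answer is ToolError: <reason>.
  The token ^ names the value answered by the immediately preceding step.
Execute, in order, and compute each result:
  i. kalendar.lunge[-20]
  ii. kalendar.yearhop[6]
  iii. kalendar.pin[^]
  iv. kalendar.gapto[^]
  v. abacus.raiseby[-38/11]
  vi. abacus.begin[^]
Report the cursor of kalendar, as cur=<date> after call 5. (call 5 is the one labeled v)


$ lunge n→-20
  2118-10-10
$ yearhop n→6
  2124-10-10
$ pin d→^
  2124-10-10
$ gapto d→^
  0
$ raiseby x→-38/11
  -38/11
$ begin x→^
  -38/11

Answer: cur=2124-10-10


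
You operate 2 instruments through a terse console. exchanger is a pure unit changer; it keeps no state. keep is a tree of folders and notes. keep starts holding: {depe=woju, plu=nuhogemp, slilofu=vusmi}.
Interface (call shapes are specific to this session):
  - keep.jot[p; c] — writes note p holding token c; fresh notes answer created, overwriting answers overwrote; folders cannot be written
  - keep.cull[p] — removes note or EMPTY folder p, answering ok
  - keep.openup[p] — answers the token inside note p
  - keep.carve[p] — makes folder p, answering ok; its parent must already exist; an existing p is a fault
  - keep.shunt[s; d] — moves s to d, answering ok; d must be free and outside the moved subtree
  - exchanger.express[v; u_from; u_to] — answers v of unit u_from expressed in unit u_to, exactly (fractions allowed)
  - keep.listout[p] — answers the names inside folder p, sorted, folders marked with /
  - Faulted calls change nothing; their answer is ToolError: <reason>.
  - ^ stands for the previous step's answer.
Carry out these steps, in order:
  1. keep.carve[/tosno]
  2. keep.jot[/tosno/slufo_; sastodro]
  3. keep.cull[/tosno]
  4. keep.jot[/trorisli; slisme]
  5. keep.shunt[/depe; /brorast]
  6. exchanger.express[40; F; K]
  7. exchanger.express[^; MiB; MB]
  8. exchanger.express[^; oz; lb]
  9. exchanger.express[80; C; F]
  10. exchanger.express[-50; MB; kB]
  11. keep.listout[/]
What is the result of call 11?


Answer: [brorast, plu, slilofu, tosno/, trorisli]

Derivation:
Next I call keep.carve(p='/tosno'), and see ok.
I use keep.jot(p='/tosno/slufo_', c='sastodro'), → created.
Using keep.cull(p='/tosno'), giving ToolError: not empty.
I invoke keep.jot(p='/trorisli', c='slisme'), → created.
I invoke keep.shunt(s='/depe', d='/brorast'), and observe ok.
Calling exchanger.express(v='40', u_from='F', u_to='K'), and see 49967/180.
Using exchanger.express(v='^', u_from='MiB', u_to='MB'), which returns 204664832/703125.
I use exchanger.express(v='^', u_from='oz', u_to='lb'), and see 12791552/703125.
I call exchanger.express(v='80', u_from='C', u_to='F'), — result: 176.
Now I run exchanger.express(v='-50', u_from='MB', u_to='kB'), — result: -50000.
Calling keep.listout(p='/'), giving [brorast, plu, slilofu, tosno/, trorisli].


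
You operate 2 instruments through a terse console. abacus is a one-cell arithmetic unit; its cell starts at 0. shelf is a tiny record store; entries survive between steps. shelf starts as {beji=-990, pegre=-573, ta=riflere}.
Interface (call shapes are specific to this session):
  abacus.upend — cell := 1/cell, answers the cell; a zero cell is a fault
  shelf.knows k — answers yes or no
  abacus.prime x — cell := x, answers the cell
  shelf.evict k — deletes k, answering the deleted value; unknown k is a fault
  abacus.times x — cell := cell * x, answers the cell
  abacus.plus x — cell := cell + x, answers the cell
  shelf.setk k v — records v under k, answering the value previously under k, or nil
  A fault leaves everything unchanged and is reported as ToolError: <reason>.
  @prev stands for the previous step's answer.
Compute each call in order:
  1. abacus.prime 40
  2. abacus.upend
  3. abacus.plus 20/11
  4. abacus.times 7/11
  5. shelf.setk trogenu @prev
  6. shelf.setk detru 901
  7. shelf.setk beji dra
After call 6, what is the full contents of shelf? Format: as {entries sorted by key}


Answer: {beji=-990, detru=901, pegre=-573, ta=riflere, trogenu=5677/4840}

Derivation:
→ abacus.prime(x='40')
← 40
→ abacus.upend()
← 1/40
→ abacus.plus(x='20/11')
← 811/440
→ abacus.times(x='7/11')
← 5677/4840
→ shelf.setk(k='trogenu', v='@prev')
← nil
→ shelf.setk(k='detru', v='901')
← nil
→ shelf.setk(k='beji', v='dra')
← -990


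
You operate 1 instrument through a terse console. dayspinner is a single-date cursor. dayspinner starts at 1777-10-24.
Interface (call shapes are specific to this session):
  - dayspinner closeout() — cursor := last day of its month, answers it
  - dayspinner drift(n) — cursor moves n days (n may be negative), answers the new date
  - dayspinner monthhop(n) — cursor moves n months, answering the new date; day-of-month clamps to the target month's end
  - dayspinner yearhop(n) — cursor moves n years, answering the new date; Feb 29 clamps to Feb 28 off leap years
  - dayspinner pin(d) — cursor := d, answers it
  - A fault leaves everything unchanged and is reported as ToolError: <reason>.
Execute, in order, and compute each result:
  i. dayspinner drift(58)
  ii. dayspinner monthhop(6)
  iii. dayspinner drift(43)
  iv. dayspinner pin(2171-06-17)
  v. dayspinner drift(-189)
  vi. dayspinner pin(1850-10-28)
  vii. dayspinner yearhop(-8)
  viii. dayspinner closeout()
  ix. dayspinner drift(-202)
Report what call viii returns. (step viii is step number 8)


% dayspinner drift(58) == 1777-12-21
% dayspinner monthhop(6) == 1778-06-21
% dayspinner drift(43) == 1778-08-03
% dayspinner pin(2171-06-17) == 2171-06-17
% dayspinner drift(-189) == 2170-12-10
% dayspinner pin(1850-10-28) == 1850-10-28
% dayspinner yearhop(-8) == 1842-10-28
% dayspinner closeout() == 1842-10-31
% dayspinner drift(-202) == 1842-04-12

Answer: 1842-10-31


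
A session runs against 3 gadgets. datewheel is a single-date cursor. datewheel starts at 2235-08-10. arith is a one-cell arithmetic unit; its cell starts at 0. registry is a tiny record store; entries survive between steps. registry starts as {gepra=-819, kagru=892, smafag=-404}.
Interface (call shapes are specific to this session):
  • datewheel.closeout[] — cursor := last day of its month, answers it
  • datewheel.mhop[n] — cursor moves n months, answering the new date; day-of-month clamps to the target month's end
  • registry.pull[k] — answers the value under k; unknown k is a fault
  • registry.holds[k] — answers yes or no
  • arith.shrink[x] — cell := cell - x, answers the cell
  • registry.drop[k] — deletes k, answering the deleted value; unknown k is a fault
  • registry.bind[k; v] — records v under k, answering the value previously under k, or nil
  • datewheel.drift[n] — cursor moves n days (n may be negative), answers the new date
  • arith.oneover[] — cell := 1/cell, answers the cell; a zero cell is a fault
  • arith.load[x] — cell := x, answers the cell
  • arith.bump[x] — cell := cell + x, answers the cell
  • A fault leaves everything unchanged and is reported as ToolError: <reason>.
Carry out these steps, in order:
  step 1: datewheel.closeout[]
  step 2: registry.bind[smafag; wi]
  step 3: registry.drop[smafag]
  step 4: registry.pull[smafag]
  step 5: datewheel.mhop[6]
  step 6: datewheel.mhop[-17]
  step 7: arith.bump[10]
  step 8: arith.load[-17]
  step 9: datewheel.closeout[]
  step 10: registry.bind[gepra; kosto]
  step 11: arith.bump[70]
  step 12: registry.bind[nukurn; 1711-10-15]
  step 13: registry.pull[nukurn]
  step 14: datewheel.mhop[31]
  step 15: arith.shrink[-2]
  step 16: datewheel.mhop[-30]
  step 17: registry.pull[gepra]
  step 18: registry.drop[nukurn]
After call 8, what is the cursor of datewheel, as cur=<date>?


# 1. datewheel.closeout() == 2235-08-31
# 2. registry.bind(smafag, wi) == -404
# 3. registry.drop(smafag) == wi
# 4. registry.pull(smafag) == ToolError: no such key smafag
# 5. datewheel.mhop(6) == 2236-02-29
# 6. datewheel.mhop(-17) == 2234-09-29
# 7. arith.bump(10) == 10
# 8. arith.load(-17) == -17
# 9. datewheel.closeout() == 2234-09-30
# 10. registry.bind(gepra, kosto) == -819
# 11. arith.bump(70) == 53
# 12. registry.bind(nukurn, 1711-10-15) == nil
# 13. registry.pull(nukurn) == 1711-10-15
# 14. datewheel.mhop(31) == 2237-04-30
# 15. arith.shrink(-2) == 55
# 16. datewheel.mhop(-30) == 2234-10-30
# 17. registry.pull(gepra) == kosto
# 18. registry.drop(nukurn) == 1711-10-15

Answer: cur=2234-09-29


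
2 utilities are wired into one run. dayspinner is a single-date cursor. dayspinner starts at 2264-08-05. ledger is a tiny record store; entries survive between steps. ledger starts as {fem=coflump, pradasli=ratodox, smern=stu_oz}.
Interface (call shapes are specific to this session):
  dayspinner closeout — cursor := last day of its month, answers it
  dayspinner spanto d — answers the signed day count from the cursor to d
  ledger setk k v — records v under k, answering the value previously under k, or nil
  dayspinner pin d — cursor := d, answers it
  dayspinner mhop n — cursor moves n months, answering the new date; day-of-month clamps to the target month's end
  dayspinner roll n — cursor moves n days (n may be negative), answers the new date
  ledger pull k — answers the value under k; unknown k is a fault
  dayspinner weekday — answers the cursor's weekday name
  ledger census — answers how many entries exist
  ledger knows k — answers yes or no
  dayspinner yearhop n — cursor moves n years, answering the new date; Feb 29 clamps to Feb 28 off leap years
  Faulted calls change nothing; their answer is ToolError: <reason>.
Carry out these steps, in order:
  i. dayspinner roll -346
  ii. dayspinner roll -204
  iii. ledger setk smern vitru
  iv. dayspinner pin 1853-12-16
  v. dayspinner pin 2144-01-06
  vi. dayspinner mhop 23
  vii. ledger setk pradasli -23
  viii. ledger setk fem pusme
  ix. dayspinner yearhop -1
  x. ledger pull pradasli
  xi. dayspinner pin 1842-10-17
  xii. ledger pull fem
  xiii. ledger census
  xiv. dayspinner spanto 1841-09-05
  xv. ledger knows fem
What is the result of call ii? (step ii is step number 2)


Answer: 2263-02-02

Derivation:
$ dayspinner roll -346
:: 2263-08-25
$ dayspinner roll -204
:: 2263-02-02
$ ledger setk smern vitru
:: stu_oz
$ dayspinner pin 1853-12-16
:: 1853-12-16
$ dayspinner pin 2144-01-06
:: 2144-01-06
$ dayspinner mhop 23
:: 2145-12-06
$ ledger setk pradasli -23
:: ratodox
$ ledger setk fem pusme
:: coflump
$ dayspinner yearhop -1
:: 2144-12-06
$ ledger pull pradasli
:: -23
$ dayspinner pin 1842-10-17
:: 1842-10-17
$ ledger pull fem
:: pusme
$ ledger census
:: 3
$ dayspinner spanto 1841-09-05
:: -407
$ ledger knows fem
:: yes


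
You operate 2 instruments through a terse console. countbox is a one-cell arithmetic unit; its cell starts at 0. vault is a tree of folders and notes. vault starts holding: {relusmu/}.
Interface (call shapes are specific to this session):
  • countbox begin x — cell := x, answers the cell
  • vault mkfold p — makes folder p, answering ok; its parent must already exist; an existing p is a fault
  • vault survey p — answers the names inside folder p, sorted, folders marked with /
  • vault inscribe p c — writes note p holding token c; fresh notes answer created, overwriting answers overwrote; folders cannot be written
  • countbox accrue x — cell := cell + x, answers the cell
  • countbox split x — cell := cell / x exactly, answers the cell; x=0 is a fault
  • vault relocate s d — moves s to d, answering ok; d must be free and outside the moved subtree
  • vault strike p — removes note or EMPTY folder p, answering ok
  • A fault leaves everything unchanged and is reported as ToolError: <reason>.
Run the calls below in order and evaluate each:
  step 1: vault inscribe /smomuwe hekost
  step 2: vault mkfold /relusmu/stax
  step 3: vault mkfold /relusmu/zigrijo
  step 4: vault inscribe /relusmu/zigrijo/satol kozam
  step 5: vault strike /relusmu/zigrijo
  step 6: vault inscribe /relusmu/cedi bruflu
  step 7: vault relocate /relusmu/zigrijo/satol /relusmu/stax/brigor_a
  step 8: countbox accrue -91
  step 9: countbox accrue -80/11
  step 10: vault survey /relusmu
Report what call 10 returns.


Answer: [cedi, stax/, zigrijo/]

Derivation:
>>> vault inscribe p=/smomuwe c=hekost
[out] created
>>> vault mkfold p=/relusmu/stax
[out] ok
>>> vault mkfold p=/relusmu/zigrijo
[out] ok
>>> vault inscribe p=/relusmu/zigrijo/satol c=kozam
[out] created
>>> vault strike p=/relusmu/zigrijo
[out] ToolError: not empty
>>> vault inscribe p=/relusmu/cedi c=bruflu
[out] created
>>> vault relocate s=/relusmu/zigrijo/satol d=/relusmu/stax/brigor_a
[out] ok
>>> countbox accrue x=-91
[out] -91
>>> countbox accrue x=-80/11
[out] -1081/11
>>> vault survey p=/relusmu
[out] [cedi, stax/, zigrijo/]


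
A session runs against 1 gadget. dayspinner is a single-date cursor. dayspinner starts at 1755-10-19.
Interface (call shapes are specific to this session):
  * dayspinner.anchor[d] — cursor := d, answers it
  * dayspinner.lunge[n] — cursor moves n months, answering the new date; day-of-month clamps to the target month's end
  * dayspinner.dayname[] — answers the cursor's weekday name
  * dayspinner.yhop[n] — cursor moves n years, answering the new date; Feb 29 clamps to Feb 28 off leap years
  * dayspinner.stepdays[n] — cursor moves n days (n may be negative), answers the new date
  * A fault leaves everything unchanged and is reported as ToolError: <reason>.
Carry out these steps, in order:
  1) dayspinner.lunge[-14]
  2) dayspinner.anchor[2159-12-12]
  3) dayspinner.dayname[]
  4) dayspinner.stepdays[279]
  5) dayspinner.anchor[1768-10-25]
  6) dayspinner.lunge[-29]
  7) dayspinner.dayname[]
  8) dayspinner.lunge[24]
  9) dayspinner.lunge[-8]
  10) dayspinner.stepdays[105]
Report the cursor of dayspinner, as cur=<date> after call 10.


Do: dayspinner.lunge[n→-14]
See: 1754-08-19
Do: dayspinner.anchor[d→2159-12-12]
See: 2159-12-12
Do: dayspinner.dayname[]
See: Wednesday
Do: dayspinner.stepdays[n→279]
See: 2160-09-16
Do: dayspinner.anchor[d→1768-10-25]
See: 1768-10-25
Do: dayspinner.lunge[n→-29]
See: 1766-05-25
Do: dayspinner.dayname[]
See: Sunday
Do: dayspinner.lunge[n→24]
See: 1768-05-25
Do: dayspinner.lunge[n→-8]
See: 1767-09-25
Do: dayspinner.stepdays[n→105]
See: 1768-01-08

Answer: cur=1768-01-08


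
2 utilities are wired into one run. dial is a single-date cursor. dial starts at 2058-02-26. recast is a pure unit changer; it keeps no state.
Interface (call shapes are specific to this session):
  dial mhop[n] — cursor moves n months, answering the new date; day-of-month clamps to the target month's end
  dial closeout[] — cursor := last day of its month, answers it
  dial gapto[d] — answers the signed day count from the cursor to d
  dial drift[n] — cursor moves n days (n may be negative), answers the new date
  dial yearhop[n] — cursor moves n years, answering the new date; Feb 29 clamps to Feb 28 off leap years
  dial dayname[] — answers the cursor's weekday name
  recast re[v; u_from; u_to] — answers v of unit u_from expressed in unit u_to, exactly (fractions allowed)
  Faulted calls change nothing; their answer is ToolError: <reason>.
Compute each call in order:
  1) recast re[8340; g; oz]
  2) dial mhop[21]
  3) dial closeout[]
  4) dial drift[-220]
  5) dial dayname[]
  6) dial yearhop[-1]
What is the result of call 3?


$ recast re v: 8340 u_from: g u_to: oz
= 13344000000/45359237
$ dial mhop n: 21
= 2059-11-26
$ dial closeout
= 2059-11-30
$ dial drift n: -220
= 2059-04-24
$ dial dayname
= Thursday
$ dial yearhop n: -1
= 2058-04-24

Answer: 2059-11-30


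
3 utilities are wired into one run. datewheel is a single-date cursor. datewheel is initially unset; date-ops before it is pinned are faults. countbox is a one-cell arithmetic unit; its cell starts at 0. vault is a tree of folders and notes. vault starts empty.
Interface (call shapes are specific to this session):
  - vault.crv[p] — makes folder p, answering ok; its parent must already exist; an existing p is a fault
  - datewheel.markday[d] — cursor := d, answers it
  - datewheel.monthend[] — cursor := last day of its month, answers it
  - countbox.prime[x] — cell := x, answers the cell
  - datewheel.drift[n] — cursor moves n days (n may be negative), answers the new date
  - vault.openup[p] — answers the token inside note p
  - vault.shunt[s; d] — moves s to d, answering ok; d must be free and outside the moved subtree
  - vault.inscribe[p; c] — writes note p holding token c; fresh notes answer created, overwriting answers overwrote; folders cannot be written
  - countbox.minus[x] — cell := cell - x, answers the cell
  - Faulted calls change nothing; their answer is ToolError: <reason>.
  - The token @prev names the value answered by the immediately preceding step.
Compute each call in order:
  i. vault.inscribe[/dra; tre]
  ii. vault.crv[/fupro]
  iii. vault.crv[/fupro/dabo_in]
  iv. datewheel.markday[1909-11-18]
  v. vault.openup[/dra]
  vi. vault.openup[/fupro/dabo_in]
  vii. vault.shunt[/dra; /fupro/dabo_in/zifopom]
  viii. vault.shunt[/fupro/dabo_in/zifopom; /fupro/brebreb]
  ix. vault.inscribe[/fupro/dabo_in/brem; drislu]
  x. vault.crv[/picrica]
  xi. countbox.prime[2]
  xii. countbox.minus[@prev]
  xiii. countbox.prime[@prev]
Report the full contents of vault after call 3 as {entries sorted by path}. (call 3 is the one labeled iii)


I invoke vault.inscribe with p=/dra, c=tre, → created.
I call vault.crv with p=/fupro, and see ok.
Then vault.crv with p=/fupro/dabo_in, — result: ok.
Using datewheel.markday with d=1909-11-18, yielding 1909-11-18.
I use vault.openup with p=/dra, giving tre.
Then vault.openup with p=/fupro/dabo_in: ToolError: is a directory.
Then vault.shunt with s=/dra, d=/fupro/dabo_in/zifopom, which returns ok.
Next I call vault.shunt with s=/fupro/dabo_in/zifopom, d=/fupro/brebreb: ok.
Calling vault.inscribe with p=/fupro/dabo_in/brem, c=drislu: created.
Next I call vault.crv with p=/picrica, and get ok.
Using countbox.prime with x=2, giving 2.
I use countbox.minus with x=@prev, — result: 0.
Invoking countbox.prime with x=@prev, and see 0.

Answer: {dra=tre, fupro/, fupro/dabo_in/}


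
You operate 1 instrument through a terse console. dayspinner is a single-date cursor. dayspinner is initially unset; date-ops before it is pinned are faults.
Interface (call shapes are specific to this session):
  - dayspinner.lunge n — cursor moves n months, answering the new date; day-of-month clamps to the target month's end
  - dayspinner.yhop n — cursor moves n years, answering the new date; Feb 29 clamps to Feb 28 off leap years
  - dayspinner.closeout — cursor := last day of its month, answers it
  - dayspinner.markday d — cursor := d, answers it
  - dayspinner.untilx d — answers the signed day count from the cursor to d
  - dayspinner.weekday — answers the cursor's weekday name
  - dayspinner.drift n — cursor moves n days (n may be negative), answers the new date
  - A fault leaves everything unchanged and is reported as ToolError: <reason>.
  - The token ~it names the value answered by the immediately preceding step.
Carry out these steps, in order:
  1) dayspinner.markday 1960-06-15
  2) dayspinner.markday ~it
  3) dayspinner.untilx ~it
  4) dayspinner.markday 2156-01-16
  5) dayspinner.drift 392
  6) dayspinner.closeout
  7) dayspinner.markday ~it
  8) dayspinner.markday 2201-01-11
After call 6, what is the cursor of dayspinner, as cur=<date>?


Answer: cur=2157-02-28

Derivation:
·→ dayspinner.markday(1960-06-15)
·← 1960-06-15
·→ dayspinner.markday(~it)
·← 1960-06-15
·→ dayspinner.untilx(~it)
·← 0
·→ dayspinner.markday(2156-01-16)
·← 2156-01-16
·→ dayspinner.drift(392)
·← 2157-02-11
·→ dayspinner.closeout()
·← 2157-02-28
·→ dayspinner.markday(~it)
·← 2157-02-28
·→ dayspinner.markday(2201-01-11)
·← 2201-01-11
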